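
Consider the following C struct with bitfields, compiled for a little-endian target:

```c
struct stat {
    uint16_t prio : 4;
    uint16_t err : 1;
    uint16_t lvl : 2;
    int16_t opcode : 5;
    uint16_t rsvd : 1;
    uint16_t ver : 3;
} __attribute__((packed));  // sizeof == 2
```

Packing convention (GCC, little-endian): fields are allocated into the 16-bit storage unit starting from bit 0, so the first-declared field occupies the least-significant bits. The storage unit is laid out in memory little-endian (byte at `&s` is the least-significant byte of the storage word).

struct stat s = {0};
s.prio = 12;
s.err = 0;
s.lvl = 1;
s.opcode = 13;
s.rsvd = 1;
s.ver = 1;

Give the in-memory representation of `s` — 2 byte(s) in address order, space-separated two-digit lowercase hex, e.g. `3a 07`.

[0+:4] prio=12 & 0xf = 0xc; word=0x000c
[4+:1] err=0 & 0x1 = 0x0; word=0x000c
[5+:2] lvl=1 & 0x3 = 0x1; word=0x002c
[7+:5] opcode=13 & 0x1f = 0xd; word=0x06ac
[12+:1] rsvd=1 & 0x1 = 0x1; word=0x16ac
[13+:3] ver=1 & 0x7 = 0x1; word=0x36ac
word = 0x36ac → little-endian bytes:
  [0]=0xac  [1]=0x36

ac 36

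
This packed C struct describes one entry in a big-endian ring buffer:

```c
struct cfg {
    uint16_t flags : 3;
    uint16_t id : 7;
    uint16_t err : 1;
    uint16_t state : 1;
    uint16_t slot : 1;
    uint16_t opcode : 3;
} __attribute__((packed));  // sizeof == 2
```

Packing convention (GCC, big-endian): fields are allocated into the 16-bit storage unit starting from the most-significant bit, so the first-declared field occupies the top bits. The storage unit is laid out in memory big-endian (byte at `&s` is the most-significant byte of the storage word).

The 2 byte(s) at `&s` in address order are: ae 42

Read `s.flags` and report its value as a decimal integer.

[0]=0xae [1]=0x42 (big-endian) → word 0xae42
flags [13+:3] = (word>>13) & 0x7 = 5  ←
id [6+:7] = (word>>6) & 0x7f = 57
err [5+:1] = (word>>5) & 0x1 = 0
state [4+:1] = (word>>4) & 0x1 = 0
slot [3+:1] = (word>>3) & 0x1 = 0
opcode [0+:3] = (word>>0) & 0x7 = 2

5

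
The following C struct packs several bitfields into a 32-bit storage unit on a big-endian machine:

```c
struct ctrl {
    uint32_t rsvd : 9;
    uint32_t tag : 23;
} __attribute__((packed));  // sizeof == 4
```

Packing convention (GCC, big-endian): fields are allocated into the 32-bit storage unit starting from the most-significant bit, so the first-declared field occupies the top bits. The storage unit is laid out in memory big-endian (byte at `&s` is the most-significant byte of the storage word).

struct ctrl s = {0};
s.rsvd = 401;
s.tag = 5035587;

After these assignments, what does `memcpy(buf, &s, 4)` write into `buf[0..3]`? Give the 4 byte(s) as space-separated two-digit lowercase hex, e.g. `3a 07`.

rsvd:9 = 401 → 0x191 << 23 → word 0xc8800000
tag:23 = 5035587 → 0x4cd643 << 0 → word 0xc8ccd643
word = 0xc8ccd643 → big-endian bytes:
  [0]=0xc8  [1]=0xcc  [2]=0xd6  [3]=0x43

c8 cc d6 43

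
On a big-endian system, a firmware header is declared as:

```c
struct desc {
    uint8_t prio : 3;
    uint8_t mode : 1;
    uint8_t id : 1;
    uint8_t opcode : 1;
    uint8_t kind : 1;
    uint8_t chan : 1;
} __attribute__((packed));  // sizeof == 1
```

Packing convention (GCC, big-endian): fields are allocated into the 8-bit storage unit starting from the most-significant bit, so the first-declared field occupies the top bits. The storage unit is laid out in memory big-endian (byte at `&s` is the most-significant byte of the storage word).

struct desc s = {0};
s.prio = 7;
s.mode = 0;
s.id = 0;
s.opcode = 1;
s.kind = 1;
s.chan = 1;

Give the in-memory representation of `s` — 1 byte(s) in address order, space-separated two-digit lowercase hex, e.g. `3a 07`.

e7

prio (3b) val=7 bits=0x7 at bit 5: 0xe0
mode (1b) val=0 bits=0x0 at bit 4: 0xe0
id (1b) val=0 bits=0x0 at bit 3: 0xe0
opcode (1b) val=1 bits=0x1 at bit 2: 0xe4
kind (1b) val=1 bits=0x1 at bit 1: 0xe6
chan (1b) val=1 bits=0x1 at bit 0: 0xe7
word = 0xe7 → big-endian bytes:
  [0]=0xe7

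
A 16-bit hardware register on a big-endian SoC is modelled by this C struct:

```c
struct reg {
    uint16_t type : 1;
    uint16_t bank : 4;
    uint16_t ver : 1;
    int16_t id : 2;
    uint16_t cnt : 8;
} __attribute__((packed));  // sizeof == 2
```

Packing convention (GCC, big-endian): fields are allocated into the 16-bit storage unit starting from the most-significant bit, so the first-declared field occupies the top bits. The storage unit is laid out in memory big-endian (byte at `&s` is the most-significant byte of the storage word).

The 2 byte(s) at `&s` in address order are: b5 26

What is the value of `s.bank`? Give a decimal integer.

6

[0]=0xb5 [1]=0x26 (big-endian) → word 0xb526
type:1 @ bit 15 → (0xb526>>15)&0x1 = 0x1
bank:4 @ bit 11 → (0xb526>>11)&0xf = 0x6  ←
ver:1 @ bit 10 → (0xb526>>10)&0x1 = 0x1
id:2 @ bit 8 → (0xb526>>8)&0x3 = 0x1
cnt:8 @ bit 0 → (0xb526>>0)&0xff = 0x26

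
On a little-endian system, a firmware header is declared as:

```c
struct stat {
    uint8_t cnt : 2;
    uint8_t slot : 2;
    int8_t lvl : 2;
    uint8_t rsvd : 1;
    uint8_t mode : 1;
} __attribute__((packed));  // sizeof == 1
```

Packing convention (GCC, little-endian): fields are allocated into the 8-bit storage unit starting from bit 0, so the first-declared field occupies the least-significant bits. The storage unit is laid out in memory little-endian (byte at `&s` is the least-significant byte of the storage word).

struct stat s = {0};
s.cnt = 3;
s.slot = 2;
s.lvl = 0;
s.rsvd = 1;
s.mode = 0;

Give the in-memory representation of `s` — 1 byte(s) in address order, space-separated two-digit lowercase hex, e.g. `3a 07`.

4b

cnt:2 = 3 → 0x3 << 0 → word 0x03
slot:2 = 2 → 0x2 << 2 → word 0x0b
lvl:2 = 0 → 0x0 << 4 → word 0x0b
rsvd:1 = 1 → 0x1 << 6 → word 0x4b
mode:1 = 0 → 0x0 << 7 → word 0x4b
word = 0x4b → little-endian bytes:
  [0]=0x4b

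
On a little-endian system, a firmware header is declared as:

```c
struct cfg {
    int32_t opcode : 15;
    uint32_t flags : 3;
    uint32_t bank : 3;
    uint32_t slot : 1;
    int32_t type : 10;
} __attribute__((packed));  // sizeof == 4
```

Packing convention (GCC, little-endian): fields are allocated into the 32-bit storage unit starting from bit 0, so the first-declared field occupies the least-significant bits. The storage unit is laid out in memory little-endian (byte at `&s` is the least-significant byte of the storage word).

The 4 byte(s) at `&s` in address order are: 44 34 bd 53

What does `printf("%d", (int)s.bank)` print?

7

[0]=0x44 [1]=0x34 [2]=0xbd [3]=0x53 (little-endian) → word 0x53bd3444
opcode [0+:15] = (word>>0) & 0x7fff = 13380
flags [15+:3] = (word>>15) & 0x7 = 2
bank [18+:3] = (word>>18) & 0x7 = 7  ←
slot [21+:1] = (word>>21) & 0x1 = 1
type [22+:10] = (word>>22) & 0x3ff = 334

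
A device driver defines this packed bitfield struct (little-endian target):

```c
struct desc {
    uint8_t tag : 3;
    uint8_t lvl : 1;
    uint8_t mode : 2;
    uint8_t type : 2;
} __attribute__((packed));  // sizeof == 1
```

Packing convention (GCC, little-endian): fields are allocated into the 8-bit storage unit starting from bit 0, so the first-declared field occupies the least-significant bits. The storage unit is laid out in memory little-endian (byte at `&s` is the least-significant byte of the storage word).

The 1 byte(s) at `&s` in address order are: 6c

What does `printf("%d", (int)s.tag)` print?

4

[0]=0x6c (little-endian) → word 0x6c
tag:3 @ bit 0 → (0x6c>>0)&0x7 = 0x4  ←
lvl:1 @ bit 3 → (0x6c>>3)&0x1 = 0x1
mode:2 @ bit 4 → (0x6c>>4)&0x3 = 0x2
type:2 @ bit 6 → (0x6c>>6)&0x3 = 0x1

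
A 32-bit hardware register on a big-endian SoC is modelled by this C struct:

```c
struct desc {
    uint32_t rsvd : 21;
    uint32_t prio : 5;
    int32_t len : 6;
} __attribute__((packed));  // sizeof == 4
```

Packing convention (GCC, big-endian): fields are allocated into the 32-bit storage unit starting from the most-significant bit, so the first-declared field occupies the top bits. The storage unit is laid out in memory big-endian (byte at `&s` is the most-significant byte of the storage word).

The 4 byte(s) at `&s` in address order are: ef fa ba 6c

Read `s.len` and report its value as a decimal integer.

-20

[0]=0xef [1]=0xfa [2]=0xba [3]=0x6c (big-endian) → word 0xeffaba6c
rsvd [11+:21] = (word>>11) & 0x1fffff = 1965911
prio [6+:5] = (word>>6) & 0x1f = 9
len [0+:6] = (word>>0) & 0x3f = 44  ←
len signed 6b, MSB=1: 44 - 64 = -20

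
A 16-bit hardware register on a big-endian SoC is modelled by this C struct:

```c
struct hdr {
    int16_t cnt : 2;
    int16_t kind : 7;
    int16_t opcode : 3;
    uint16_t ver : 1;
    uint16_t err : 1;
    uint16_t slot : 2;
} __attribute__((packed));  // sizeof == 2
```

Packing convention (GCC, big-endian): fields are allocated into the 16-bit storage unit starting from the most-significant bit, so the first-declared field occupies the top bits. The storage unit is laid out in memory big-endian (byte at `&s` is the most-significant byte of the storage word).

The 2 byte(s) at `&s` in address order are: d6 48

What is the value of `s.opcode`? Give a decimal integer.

-4

[0]=0xd6 [1]=0x48 (big-endian) → word 0xd648
cnt:2 @ bit 14 → (0xd648>>14)&0x3 = 0x3
kind:7 @ bit 7 → (0xd648>>7)&0x7f = 0x2c
opcode:3 @ bit 4 → (0xd648>>4)&0x7 = 0x4  ←
ver:1 @ bit 3 → (0xd648>>3)&0x1 = 0x1
err:1 @ bit 2 → (0xd648>>2)&0x1 = 0x0
slot:2 @ bit 0 → (0xd648>>0)&0x3 = 0x0
opcode signed 3b, MSB=1: 4 - 8 = -4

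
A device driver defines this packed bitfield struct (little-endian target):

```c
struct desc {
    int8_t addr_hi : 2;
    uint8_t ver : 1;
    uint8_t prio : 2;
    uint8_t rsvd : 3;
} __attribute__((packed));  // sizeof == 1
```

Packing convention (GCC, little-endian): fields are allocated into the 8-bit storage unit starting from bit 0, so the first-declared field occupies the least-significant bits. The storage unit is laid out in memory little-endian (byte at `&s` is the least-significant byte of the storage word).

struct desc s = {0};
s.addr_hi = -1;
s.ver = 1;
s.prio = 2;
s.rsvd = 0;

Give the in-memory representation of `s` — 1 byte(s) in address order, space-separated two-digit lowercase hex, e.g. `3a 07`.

addr_hi:2 = -1 → 0x3 << 0 → word 0x03
ver:1 = 1 → 0x1 << 2 → word 0x07
prio:2 = 2 → 0x2 << 3 → word 0x17
rsvd:3 = 0 → 0x0 << 5 → word 0x17
word = 0x17 → little-endian bytes:
  [0]=0x17

17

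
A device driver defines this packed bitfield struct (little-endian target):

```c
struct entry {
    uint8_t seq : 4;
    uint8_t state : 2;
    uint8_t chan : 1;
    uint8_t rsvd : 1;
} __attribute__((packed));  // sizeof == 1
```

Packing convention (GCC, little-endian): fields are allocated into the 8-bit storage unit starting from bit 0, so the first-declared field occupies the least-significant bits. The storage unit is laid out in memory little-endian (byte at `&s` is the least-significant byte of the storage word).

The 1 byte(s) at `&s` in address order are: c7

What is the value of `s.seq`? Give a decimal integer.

7

[0]=0xc7 (little-endian) → word 0xc7
seq [0+:4] = (word>>0) & 0xf = 7  ←
state [4+:2] = (word>>4) & 0x3 = 0
chan [6+:1] = (word>>6) & 0x1 = 1
rsvd [7+:1] = (word>>7) & 0x1 = 1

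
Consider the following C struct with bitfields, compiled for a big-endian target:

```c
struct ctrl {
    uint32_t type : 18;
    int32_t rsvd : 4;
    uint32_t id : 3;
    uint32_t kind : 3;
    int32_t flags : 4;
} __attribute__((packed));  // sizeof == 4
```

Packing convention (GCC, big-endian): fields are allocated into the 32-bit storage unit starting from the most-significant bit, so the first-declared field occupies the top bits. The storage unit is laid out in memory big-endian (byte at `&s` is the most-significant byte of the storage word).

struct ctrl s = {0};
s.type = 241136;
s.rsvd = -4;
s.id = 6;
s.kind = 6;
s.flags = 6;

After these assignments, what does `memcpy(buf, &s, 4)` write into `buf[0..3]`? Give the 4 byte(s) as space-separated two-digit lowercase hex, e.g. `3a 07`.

eb 7c 33 66

type:18 = 241136 → 0x3adf0 << 14 → word 0xeb7c0000
rsvd:4 = -4 → 0xc << 10 → word 0xeb7c3000
id:3 = 6 → 0x6 << 7 → word 0xeb7c3300
kind:3 = 6 → 0x6 << 4 → word 0xeb7c3360
flags:4 = 6 → 0x6 << 0 → word 0xeb7c3366
word = 0xeb7c3366 → big-endian bytes:
  [0]=0xeb  [1]=0x7c  [2]=0x33  [3]=0x66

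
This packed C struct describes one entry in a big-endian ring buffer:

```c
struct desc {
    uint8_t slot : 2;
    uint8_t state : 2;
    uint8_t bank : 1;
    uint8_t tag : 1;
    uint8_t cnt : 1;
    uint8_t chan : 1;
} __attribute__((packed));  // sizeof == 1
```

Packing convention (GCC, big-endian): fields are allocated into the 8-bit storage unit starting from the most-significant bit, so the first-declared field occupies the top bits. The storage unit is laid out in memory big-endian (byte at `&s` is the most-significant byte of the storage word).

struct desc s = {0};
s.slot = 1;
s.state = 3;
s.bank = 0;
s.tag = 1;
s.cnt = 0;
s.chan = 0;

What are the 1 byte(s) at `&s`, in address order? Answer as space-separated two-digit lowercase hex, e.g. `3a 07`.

74

slot (2b) val=1 bits=0x1 at bit 6: 0x40
state (2b) val=3 bits=0x3 at bit 4: 0x70
bank (1b) val=0 bits=0x0 at bit 3: 0x70
tag (1b) val=1 bits=0x1 at bit 2: 0x74
cnt (1b) val=0 bits=0x0 at bit 1: 0x74
chan (1b) val=0 bits=0x0 at bit 0: 0x74
word = 0x74 → big-endian bytes:
  [0]=0x74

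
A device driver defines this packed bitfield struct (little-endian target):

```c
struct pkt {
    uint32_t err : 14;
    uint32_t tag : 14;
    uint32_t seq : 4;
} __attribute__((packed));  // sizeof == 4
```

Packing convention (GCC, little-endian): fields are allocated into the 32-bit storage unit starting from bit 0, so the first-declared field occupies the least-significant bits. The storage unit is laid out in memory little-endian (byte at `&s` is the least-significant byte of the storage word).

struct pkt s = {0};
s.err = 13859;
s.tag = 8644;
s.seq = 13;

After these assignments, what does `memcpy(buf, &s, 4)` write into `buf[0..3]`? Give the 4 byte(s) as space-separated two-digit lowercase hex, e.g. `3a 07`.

23 36 71 d8

err:14 = 13859 → 0x3623 << 0 → word 0x00003623
tag:14 = 8644 → 0x21c4 << 14 → word 0x08713623
seq:4 = 13 → 0xd << 28 → word 0xd8713623
word = 0xd8713623 → little-endian bytes:
  [0]=0x23  [1]=0x36  [2]=0x71  [3]=0xd8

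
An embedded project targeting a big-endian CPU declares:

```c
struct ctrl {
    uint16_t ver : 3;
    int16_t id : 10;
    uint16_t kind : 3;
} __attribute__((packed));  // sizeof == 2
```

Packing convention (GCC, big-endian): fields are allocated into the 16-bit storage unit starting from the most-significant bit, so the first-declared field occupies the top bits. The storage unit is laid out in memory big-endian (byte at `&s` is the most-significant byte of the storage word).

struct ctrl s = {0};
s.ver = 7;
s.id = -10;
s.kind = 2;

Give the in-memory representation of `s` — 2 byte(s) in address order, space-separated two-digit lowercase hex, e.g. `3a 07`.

[13+:3] ver=7 & 0x7 = 0x7; word=0xe000
[3+:10] id=-10 & 0x3ff = 0x3f6; word=0xffb0
[0+:3] kind=2 & 0x7 = 0x2; word=0xffb2
word = 0xffb2 → big-endian bytes:
  [0]=0xff  [1]=0xb2

ff b2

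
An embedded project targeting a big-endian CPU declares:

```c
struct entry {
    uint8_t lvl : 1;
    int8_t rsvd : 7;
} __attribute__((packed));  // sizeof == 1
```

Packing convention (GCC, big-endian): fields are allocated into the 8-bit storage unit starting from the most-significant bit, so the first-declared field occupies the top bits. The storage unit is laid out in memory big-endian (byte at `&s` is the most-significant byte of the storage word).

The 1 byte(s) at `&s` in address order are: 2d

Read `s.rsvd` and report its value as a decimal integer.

45

[0]=0x2d (big-endian) → word 0x2d
lvl [7+:1] = (word>>7) & 0x1 = 0
rsvd [0+:7] = (word>>0) & 0x7f = 45  ←
rsvd signed 7b, MSB=0: value = 45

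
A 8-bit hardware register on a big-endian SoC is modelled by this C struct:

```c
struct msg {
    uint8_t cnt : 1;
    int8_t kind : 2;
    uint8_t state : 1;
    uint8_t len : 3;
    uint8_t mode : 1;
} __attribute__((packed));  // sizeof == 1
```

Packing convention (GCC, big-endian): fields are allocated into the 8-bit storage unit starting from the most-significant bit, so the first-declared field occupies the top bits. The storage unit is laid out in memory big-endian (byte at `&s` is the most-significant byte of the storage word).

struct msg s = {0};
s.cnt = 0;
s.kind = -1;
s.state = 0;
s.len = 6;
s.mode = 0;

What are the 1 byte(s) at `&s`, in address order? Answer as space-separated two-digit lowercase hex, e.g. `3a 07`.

6c

cnt:1 = 0 → 0x0 << 7 → word 0x00
kind:2 = -1 → 0x3 << 5 → word 0x60
state:1 = 0 → 0x0 << 4 → word 0x60
len:3 = 6 → 0x6 << 1 → word 0x6c
mode:1 = 0 → 0x0 << 0 → word 0x6c
word = 0x6c → big-endian bytes:
  [0]=0x6c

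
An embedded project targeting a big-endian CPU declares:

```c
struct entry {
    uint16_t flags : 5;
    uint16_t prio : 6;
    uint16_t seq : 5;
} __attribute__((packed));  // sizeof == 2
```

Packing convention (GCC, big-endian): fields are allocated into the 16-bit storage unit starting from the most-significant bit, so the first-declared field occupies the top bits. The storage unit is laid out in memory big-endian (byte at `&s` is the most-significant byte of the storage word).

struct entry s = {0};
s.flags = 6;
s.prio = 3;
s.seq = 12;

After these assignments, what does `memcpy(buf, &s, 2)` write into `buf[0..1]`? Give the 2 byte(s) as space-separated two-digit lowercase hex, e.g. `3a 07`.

[11+:5] flags=6 & 0x1f = 0x6; word=0x3000
[5+:6] prio=3 & 0x3f = 0x3; word=0x3060
[0+:5] seq=12 & 0x1f = 0xc; word=0x306c
word = 0x306c → big-endian bytes:
  [0]=0x30  [1]=0x6c

30 6c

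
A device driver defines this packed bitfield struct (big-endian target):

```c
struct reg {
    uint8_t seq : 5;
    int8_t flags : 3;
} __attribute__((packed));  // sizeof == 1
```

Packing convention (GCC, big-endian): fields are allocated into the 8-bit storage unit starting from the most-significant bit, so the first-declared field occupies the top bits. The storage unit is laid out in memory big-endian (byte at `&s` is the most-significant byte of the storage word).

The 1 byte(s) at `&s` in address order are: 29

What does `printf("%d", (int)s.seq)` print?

5

[0]=0x29 (big-endian) → word 0x29
seq:5 @ bit 3 → (0x29>>3)&0x1f = 0x5  ←
flags:3 @ bit 0 → (0x29>>0)&0x7 = 0x1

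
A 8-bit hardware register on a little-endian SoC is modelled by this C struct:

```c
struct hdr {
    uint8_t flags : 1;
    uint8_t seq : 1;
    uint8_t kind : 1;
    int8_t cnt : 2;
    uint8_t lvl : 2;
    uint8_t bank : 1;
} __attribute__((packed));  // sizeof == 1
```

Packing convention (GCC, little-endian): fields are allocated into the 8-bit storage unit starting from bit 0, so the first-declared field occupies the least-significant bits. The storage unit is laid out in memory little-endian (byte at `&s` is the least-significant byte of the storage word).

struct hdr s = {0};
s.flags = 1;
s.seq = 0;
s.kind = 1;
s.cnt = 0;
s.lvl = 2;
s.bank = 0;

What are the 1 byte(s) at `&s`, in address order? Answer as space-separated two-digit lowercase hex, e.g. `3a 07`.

flags (1b) val=1 bits=0x1 at bit 0: 0x01
seq (1b) val=0 bits=0x0 at bit 1: 0x01
kind (1b) val=1 bits=0x1 at bit 2: 0x05
cnt (2b) val=0 bits=0x0 at bit 3: 0x05
lvl (2b) val=2 bits=0x2 at bit 5: 0x45
bank (1b) val=0 bits=0x0 at bit 7: 0x45
word = 0x45 → little-endian bytes:
  [0]=0x45

45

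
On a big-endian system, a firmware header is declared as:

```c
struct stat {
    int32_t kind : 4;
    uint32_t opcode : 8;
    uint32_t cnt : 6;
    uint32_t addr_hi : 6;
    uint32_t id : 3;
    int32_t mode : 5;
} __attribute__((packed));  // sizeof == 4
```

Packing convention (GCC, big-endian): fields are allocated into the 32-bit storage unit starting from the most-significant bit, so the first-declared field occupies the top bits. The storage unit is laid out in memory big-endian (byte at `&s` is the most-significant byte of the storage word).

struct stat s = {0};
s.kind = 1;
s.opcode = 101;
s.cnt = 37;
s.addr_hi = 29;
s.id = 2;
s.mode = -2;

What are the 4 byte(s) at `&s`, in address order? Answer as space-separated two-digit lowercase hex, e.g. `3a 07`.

16 59 5d 5e

kind:4 = 1 → 0x1 << 28 → word 0x10000000
opcode:8 = 101 → 0x65 << 20 → word 0x16500000
cnt:6 = 37 → 0x25 << 14 → word 0x16594000
addr_hi:6 = 29 → 0x1d << 8 → word 0x16595d00
id:3 = 2 → 0x2 << 5 → word 0x16595d40
mode:5 = -2 → 0x1e << 0 → word 0x16595d5e
word = 0x16595d5e → big-endian bytes:
  [0]=0x16  [1]=0x59  [2]=0x5d  [3]=0x5e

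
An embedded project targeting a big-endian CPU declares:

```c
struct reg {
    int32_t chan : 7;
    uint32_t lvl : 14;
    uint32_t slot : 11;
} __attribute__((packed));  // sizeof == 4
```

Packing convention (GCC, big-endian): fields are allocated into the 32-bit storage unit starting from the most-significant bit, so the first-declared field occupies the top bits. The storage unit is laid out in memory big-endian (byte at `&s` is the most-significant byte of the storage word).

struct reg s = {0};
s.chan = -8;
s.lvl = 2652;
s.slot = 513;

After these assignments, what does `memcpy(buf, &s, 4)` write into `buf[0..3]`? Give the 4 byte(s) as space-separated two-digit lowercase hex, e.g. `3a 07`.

chan (7b) val=-8 bits=0x78 at bit 25: 0xf0000000
lvl (14b) val=2652 bits=0xa5c at bit 11: 0xf052e000
slot (11b) val=513 bits=0x201 at bit 0: 0xf052e201
word = 0xf052e201 → big-endian bytes:
  [0]=0xf0  [1]=0x52  [2]=0xe2  [3]=0x01

f0 52 e2 01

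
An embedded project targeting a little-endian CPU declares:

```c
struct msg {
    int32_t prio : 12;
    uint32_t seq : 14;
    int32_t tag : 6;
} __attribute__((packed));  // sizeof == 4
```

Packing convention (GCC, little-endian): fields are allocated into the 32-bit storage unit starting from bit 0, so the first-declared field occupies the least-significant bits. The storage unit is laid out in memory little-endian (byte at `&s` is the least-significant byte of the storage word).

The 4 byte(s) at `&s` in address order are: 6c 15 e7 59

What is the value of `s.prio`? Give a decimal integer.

1388

[0]=0x6c [1]=0x15 [2]=0xe7 [3]=0x59 (little-endian) → word 0x59e7156c
prio:12 @ bit 0 → (0x59e7156c>>0)&0xfff = 0x56c  ←
seq:14 @ bit 12 → (0x59e7156c>>12)&0x3fff = 0x1e71
tag:6 @ bit 26 → (0x59e7156c>>26)&0x3f = 0x16
prio signed 12b, MSB=0: value = 1388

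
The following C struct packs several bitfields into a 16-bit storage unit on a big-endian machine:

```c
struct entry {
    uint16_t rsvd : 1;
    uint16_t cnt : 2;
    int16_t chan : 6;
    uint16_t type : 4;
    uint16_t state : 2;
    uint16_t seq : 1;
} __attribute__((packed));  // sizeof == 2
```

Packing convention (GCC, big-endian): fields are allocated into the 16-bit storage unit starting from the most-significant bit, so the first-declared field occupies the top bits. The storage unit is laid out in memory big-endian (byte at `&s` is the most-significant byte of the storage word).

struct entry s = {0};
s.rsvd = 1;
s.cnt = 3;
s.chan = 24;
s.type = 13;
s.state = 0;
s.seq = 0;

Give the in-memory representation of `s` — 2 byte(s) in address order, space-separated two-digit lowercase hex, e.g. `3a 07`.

ec 68

rsvd:1 = 1 → 0x1 << 15 → word 0x8000
cnt:2 = 3 → 0x3 << 13 → word 0xe000
chan:6 = 24 → 0x18 << 7 → word 0xec00
type:4 = 13 → 0xd << 3 → word 0xec68
state:2 = 0 → 0x0 << 1 → word 0xec68
seq:1 = 0 → 0x0 << 0 → word 0xec68
word = 0xec68 → big-endian bytes:
  [0]=0xec  [1]=0x68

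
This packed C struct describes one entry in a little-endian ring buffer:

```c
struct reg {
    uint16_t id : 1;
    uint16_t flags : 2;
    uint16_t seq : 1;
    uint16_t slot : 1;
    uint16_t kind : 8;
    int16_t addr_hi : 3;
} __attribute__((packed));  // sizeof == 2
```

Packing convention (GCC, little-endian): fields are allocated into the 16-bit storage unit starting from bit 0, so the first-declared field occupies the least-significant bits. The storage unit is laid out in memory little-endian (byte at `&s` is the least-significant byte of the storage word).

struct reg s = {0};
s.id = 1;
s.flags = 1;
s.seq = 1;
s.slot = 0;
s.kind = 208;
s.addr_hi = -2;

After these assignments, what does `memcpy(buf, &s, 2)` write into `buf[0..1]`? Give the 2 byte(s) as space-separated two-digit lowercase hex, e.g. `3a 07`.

id:1 = 1 → 0x1 << 0 → word 0x0001
flags:2 = 1 → 0x1 << 1 → word 0x0003
seq:1 = 1 → 0x1 << 3 → word 0x000b
slot:1 = 0 → 0x0 << 4 → word 0x000b
kind:8 = 208 → 0xd0 << 5 → word 0x1a0b
addr_hi:3 = -2 → 0x6 << 13 → word 0xda0b
word = 0xda0b → little-endian bytes:
  [0]=0x0b  [1]=0xda

0b da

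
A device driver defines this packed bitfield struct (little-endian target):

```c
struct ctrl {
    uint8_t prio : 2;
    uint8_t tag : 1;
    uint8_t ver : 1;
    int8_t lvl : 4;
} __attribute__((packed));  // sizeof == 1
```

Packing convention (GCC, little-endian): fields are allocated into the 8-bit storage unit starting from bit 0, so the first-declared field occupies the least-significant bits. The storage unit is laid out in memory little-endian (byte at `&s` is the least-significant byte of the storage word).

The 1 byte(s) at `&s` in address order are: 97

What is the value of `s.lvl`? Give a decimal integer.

[0]=0x97 (little-endian) → word 0x97
prio [0+:2] = (word>>0) & 0x3 = 3
tag [2+:1] = (word>>2) & 0x1 = 1
ver [3+:1] = (word>>3) & 0x1 = 0
lvl [4+:4] = (word>>4) & 0xf = 9  ←
lvl signed 4b, MSB=1: 9 - 16 = -7

-7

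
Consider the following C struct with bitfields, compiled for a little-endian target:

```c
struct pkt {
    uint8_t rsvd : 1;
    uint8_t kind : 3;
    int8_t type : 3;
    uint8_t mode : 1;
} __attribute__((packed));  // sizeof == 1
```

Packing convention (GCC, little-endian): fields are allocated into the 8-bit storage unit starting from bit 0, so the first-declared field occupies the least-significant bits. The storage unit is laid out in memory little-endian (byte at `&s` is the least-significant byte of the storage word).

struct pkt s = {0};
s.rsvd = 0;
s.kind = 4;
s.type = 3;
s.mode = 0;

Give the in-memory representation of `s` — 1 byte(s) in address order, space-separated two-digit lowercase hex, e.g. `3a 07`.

38

rsvd (1b) val=0 bits=0x0 at bit 0: 0x00
kind (3b) val=4 bits=0x4 at bit 1: 0x08
type (3b) val=3 bits=0x3 at bit 4: 0x38
mode (1b) val=0 bits=0x0 at bit 7: 0x38
word = 0x38 → little-endian bytes:
  [0]=0x38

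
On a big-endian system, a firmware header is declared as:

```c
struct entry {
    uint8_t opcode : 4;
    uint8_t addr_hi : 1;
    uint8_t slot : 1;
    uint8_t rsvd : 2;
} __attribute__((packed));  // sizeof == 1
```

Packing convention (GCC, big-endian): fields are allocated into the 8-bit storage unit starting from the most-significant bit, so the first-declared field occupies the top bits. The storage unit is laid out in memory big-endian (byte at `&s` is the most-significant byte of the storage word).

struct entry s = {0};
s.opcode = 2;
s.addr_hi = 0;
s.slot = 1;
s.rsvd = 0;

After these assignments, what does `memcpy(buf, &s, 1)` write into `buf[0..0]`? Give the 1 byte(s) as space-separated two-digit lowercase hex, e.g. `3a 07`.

24

[4+:4] opcode=2 & 0xf = 0x2; word=0x20
[3+:1] addr_hi=0 & 0x1 = 0x0; word=0x20
[2+:1] slot=1 & 0x1 = 0x1; word=0x24
[0+:2] rsvd=0 & 0x3 = 0x0; word=0x24
word = 0x24 → big-endian bytes:
  [0]=0x24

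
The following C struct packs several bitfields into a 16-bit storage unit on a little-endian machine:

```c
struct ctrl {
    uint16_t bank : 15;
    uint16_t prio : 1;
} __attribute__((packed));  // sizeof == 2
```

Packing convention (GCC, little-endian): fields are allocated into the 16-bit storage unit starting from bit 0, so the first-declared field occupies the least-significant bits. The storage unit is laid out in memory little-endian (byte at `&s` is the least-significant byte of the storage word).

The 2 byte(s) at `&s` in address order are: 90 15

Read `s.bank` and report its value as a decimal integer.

5520

[0]=0x90 [1]=0x15 (little-endian) → word 0x1590
bank [0+:15] = (word>>0) & 0x7fff = 5520  ←
prio [15+:1] = (word>>15) & 0x1 = 0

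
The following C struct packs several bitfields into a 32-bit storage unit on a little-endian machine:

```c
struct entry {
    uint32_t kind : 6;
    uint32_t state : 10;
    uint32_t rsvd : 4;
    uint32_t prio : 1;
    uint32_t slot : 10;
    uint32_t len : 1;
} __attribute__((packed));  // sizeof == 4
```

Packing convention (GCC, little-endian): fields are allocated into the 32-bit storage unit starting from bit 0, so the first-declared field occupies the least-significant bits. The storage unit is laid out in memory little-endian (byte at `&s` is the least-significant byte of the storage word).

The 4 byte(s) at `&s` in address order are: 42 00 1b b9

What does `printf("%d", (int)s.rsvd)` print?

11

[0]=0x42 [1]=0x00 [2]=0x1b [3]=0xb9 (little-endian) → word 0xb91b0042
kind [0+:6] = (word>>0) & 0x3f = 2
state [6+:10] = (word>>6) & 0x3ff = 1
rsvd [16+:4] = (word>>16) & 0xf = 11  ←
prio [20+:1] = (word>>20) & 0x1 = 1
slot [21+:10] = (word>>21) & 0x3ff = 456
len [31+:1] = (word>>31) & 0x1 = 1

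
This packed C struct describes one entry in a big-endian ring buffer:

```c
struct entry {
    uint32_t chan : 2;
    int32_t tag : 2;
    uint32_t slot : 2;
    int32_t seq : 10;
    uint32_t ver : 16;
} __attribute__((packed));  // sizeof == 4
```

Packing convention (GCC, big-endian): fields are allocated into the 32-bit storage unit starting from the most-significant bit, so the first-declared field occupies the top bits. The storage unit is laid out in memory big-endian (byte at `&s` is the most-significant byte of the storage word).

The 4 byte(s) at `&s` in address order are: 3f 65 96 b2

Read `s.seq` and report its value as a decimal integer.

[0]=0x3f [1]=0x65 [2]=0x96 [3]=0xb2 (big-endian) → word 0x3f6596b2
chan:2 @ bit 30 → (0x3f6596b2>>30)&0x3 = 0x0
tag:2 @ bit 28 → (0x3f6596b2>>28)&0x3 = 0x3
slot:2 @ bit 26 → (0x3f6596b2>>26)&0x3 = 0x3
seq:10 @ bit 16 → (0x3f6596b2>>16)&0x3ff = 0x365  ←
ver:16 @ bit 0 → (0x3f6596b2>>0)&0xffff = 0x96b2
seq signed 10b, MSB=1: 869 - 1024 = -155

-155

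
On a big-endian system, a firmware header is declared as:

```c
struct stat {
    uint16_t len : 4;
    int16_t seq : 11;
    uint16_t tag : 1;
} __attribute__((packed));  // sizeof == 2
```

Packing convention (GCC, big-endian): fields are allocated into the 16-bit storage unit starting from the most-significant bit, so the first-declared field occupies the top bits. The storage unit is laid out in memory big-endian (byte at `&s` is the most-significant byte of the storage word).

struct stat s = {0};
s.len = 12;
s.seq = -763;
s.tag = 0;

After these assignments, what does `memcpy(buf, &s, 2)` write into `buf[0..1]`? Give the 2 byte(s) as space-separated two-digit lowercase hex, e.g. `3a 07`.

[12+:4] len=12 & 0xf = 0xc; word=0xc000
[1+:11] seq=-763 & 0x7ff = 0x505; word=0xca0a
[0+:1] tag=0 & 0x1 = 0x0; word=0xca0a
word = 0xca0a → big-endian bytes:
  [0]=0xca  [1]=0x0a

ca 0a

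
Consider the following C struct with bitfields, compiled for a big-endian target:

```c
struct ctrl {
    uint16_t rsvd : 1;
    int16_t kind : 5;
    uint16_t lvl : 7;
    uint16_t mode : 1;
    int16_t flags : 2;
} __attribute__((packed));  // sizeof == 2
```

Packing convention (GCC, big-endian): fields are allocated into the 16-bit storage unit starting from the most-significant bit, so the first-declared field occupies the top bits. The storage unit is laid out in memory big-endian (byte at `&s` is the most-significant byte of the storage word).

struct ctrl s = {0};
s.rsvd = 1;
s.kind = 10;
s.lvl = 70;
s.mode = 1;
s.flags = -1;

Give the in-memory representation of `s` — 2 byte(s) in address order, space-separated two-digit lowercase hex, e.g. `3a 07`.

aa 37

rsvd (1b) val=1 bits=0x1 at bit 15: 0x8000
kind (5b) val=10 bits=0xa at bit 10: 0xa800
lvl (7b) val=70 bits=0x46 at bit 3: 0xaa30
mode (1b) val=1 bits=0x1 at bit 2: 0xaa34
flags (2b) val=-1 bits=0x3 at bit 0: 0xaa37
word = 0xaa37 → big-endian bytes:
  [0]=0xaa  [1]=0x37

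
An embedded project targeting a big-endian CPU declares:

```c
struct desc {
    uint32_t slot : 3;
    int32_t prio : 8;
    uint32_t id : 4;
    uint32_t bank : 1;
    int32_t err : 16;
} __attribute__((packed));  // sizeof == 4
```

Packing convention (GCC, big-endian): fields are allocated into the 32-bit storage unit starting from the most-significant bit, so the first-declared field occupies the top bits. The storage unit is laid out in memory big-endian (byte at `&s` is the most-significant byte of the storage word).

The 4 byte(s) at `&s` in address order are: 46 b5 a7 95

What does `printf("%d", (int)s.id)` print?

[0]=0x46 [1]=0xb5 [2]=0xa7 [3]=0x95 (big-endian) → word 0x46b5a795
slot [29+:3] = (word>>29) & 0x7 = 2
prio [21+:8] = (word>>21) & 0xff = 53
id [17+:4] = (word>>17) & 0xf = 10  ←
bank [16+:1] = (word>>16) & 0x1 = 1
err [0+:16] = (word>>0) & 0xffff = 42901

10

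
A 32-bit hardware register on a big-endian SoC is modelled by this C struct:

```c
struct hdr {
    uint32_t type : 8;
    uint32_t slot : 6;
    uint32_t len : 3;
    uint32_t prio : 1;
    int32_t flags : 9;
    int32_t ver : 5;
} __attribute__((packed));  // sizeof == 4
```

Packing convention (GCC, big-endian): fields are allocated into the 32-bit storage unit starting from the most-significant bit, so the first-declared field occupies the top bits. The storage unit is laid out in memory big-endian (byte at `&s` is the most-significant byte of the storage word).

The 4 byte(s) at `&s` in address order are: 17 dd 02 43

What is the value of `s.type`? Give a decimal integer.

[0]=0x17 [1]=0xdd [2]=0x02 [3]=0x43 (big-endian) → word 0x17dd0243
type [24+:8] = (word>>24) & 0xff = 23  ←
slot [18+:6] = (word>>18) & 0x3f = 55
len [15+:3] = (word>>15) & 0x7 = 2
prio [14+:1] = (word>>14) & 0x1 = 0
flags [5+:9] = (word>>5) & 0x1ff = 18
ver [0+:5] = (word>>0) & 0x1f = 3

23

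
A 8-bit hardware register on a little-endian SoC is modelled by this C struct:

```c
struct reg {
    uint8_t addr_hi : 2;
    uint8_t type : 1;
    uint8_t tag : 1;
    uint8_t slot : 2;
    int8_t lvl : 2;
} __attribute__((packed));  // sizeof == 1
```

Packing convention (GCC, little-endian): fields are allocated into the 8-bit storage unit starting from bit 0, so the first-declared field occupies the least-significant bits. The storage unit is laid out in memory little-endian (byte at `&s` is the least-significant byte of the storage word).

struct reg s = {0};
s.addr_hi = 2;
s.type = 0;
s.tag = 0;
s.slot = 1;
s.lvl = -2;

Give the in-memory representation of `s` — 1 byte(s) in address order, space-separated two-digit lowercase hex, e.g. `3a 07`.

92

[0+:2] addr_hi=2 & 0x3 = 0x2; word=0x02
[2+:1] type=0 & 0x1 = 0x0; word=0x02
[3+:1] tag=0 & 0x1 = 0x0; word=0x02
[4+:2] slot=1 & 0x3 = 0x1; word=0x12
[6+:2] lvl=-2 & 0x3 = 0x2; word=0x92
word = 0x92 → little-endian bytes:
  [0]=0x92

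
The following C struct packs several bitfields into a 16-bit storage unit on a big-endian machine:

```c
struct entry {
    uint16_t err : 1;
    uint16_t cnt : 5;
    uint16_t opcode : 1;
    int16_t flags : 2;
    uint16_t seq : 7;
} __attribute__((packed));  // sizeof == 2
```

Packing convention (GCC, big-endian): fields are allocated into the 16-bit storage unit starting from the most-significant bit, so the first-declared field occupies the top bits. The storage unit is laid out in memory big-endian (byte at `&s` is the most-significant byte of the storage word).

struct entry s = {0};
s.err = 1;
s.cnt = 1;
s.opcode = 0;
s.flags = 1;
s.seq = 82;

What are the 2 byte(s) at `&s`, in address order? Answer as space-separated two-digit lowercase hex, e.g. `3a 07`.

84 d2

err (1b) val=1 bits=0x1 at bit 15: 0x8000
cnt (5b) val=1 bits=0x1 at bit 10: 0x8400
opcode (1b) val=0 bits=0x0 at bit 9: 0x8400
flags (2b) val=1 bits=0x1 at bit 7: 0x8480
seq (7b) val=82 bits=0x52 at bit 0: 0x84d2
word = 0x84d2 → big-endian bytes:
  [0]=0x84  [1]=0xd2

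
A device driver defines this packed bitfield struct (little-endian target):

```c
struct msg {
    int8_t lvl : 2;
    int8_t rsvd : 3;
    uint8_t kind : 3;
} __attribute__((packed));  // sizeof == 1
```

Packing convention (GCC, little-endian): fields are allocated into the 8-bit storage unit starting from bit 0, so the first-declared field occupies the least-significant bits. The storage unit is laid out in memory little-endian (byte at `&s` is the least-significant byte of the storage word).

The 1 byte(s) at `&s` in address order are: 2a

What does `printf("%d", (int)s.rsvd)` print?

2

[0]=0x2a (little-endian) → word 0x2a
lvl:2 @ bit 0 → (0x2a>>0)&0x3 = 0x2
rsvd:3 @ bit 2 → (0x2a>>2)&0x7 = 0x2  ←
kind:3 @ bit 5 → (0x2a>>5)&0x7 = 0x1
rsvd signed 3b, MSB=0: value = 2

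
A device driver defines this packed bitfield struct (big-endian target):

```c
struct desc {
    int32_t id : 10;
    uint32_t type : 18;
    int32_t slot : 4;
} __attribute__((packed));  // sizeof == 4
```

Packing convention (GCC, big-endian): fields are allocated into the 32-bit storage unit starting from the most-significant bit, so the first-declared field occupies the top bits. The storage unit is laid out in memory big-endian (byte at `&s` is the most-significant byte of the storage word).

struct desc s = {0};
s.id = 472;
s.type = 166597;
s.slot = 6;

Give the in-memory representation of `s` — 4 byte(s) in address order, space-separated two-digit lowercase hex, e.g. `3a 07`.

id:10 = 472 → 0x1d8 << 22 → word 0x76000000
type:18 = 166597 → 0x28ac5 << 4 → word 0x7628ac50
slot:4 = 6 → 0x6 << 0 → word 0x7628ac56
word = 0x7628ac56 → big-endian bytes:
  [0]=0x76  [1]=0x28  [2]=0xac  [3]=0x56

76 28 ac 56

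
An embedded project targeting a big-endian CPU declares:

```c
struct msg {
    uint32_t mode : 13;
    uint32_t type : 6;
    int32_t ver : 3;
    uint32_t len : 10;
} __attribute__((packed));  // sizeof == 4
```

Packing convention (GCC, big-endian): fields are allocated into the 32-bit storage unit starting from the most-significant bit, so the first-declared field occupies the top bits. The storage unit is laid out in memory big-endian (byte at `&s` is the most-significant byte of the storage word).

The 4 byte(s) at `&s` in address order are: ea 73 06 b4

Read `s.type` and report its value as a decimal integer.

24

[0]=0xea [1]=0x73 [2]=0x06 [3]=0xb4 (big-endian) → word 0xea7306b4
mode [19+:13] = (word>>19) & 0x1fff = 7502
type [13+:6] = (word>>13) & 0x3f = 24  ←
ver [10+:3] = (word>>10) & 0x7 = 1
len [0+:10] = (word>>0) & 0x3ff = 692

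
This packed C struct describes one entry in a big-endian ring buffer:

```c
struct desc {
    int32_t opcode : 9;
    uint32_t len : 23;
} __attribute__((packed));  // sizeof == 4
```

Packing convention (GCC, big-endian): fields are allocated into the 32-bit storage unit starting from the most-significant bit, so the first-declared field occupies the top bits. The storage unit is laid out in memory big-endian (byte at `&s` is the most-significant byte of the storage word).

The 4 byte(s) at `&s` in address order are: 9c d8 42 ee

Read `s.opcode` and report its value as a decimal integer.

-199

[0]=0x9c [1]=0xd8 [2]=0x42 [3]=0xee (big-endian) → word 0x9cd842ee
opcode [23+:9] = (word>>23) & 0x1ff = 313  ←
len [0+:23] = (word>>0) & 0x7fffff = 5784302
opcode signed 9b, MSB=1: 313 - 512 = -199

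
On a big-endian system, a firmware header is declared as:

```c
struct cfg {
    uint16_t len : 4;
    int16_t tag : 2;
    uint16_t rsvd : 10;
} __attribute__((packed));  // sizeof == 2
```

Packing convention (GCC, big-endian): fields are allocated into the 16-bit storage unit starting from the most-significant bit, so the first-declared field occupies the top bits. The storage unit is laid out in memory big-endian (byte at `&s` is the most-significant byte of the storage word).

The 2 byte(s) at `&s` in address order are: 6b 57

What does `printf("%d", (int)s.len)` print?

[0]=0x6b [1]=0x57 (big-endian) → word 0x6b57
len [12+:4] = (word>>12) & 0xf = 6  ←
tag [10+:2] = (word>>10) & 0x3 = 2
rsvd [0+:10] = (word>>0) & 0x3ff = 855

6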